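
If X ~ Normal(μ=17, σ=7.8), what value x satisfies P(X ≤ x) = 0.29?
12.6836

We have X ~ Normal(μ=17, σ=7.8).

We want to find x such that P(X ≤ x) = 0.29.

This is the 29th percentile, which means 29% of values fall below this point.

Using the inverse CDF (quantile function):
x = F⁻¹(0.29) = 12.6836

Verification: P(X ≤ 12.6836) = 0.29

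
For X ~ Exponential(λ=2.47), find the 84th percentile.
0.7419

We have X ~ Exponential(λ=2.47).

We want to find x such that P(X ≤ x) = 0.84.

This is the 84th percentile, which means 84% of values fall below this point.

Using the inverse CDF (quantile function):
x = F⁻¹(0.84) = 0.7419

Verification: P(X ≤ 0.7419) = 0.84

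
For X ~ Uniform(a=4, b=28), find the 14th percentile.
7.3600

We have X ~ Uniform(a=4, b=28).

We want to find x such that P(X ≤ x) = 0.14.

This is the 14th percentile, which means 14% of values fall below this point.

Using the inverse CDF (quantile function):
x = F⁻¹(0.14) = 7.3600

Verification: P(X ≤ 7.3600) = 0.14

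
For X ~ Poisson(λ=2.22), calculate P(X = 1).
0.241112

We have X ~ Poisson(λ=2.22).

For a Poisson distribution, the PMF gives us the probability of each outcome.

Using the PMF formula:
P(X = 1) = 0.241112

Rounded to 4 decimal places: 0.2411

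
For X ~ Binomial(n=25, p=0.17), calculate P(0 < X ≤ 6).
0.872040

We have X ~ Binomial(n=25, p=0.17).

To find P(0 < X ≤ 6), we use:
P(0 < X ≤ 6) = P(X ≤ 6) - P(X ≤ 0)
                 = F(6) - F(0)
                 = 0.881523 - 0.009483
                 = 0.872040

So there's approximately a 87.2% chance that X falls in this range.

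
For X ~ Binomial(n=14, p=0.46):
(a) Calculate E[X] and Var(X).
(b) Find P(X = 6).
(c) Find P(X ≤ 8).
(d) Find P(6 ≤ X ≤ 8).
(a) E[X] = 6.4400, Var(X) = 3.4776
(b) P(X = 6) = 0.205709
(c) P(X ≤ 8) = 0.865224
(d) P(6 ≤ X ≤ 8) = 0.555248

We have X ~ Binomial(n=14, p=0.46).

(a) Moments:
E[X] = 6.4400
Var(X) = 3.4776
σ = √Var(X) = 1.8648

(b) Point probability using PMF:
P(X = 6) = 0.205709

(c) Cumulative probability using CDF:
P(X ≤ 8) = F(8) = 0.865224

(d) Range probability:
P(6 ≤ X ≤ 8) = P(X ≤ 8) - P(X ≤ 5)
                   = F(8) - F(5)
                   = 0.865224 - 0.309976
                   = 0.555248

This means approximately 55.5% of outcomes fall in the interval [6, 8].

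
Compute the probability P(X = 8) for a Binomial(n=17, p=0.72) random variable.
0.018572

We have X ~ Binomial(n=17, p=0.72).

For a Binomial distribution, the PMF gives us the probability of each outcome.

Using the PMF formula:
P(X = 8) = 0.018572

Rounded to 4 decimal places: 0.0186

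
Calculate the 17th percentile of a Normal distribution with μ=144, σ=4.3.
139.8971

We have X ~ Normal(μ=144, σ=4.3).

We want to find x such that P(X ≤ x) = 0.17.

This is the 17th percentile, which means 17% of values fall below this point.

Using the inverse CDF (quantile function):
x = F⁻¹(0.17) = 139.8971

Verification: P(X ≤ 139.8971) = 0.17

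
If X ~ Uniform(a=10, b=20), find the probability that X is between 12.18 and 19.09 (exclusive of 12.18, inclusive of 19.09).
0.691000

We have X ~ Uniform(a=10, b=20).

To find P(12.18 < X ≤ 19.09), we use:
P(12.18 < X ≤ 19.09) = P(X ≤ 19.09) - P(X ≤ 12.18)
                 = F(19.09) - F(12.18)
                 = 0.909000 - 0.218000
                 = 0.691000

So there's approximately a 69.1% chance that X falls in this range.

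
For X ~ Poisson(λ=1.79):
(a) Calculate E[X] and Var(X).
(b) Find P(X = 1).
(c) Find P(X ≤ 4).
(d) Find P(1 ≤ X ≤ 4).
(a) E[X] = 1.7900, Var(X) = 1.7900
(b) P(X = 1) = 0.298859
(c) P(X ≤ 4) = 0.964312
(d) P(1 ≤ X ≤ 4) = 0.797352

We have X ~ Poisson(λ=1.79).

(a) Moments:
E[X] = 1.7900
Var(X) = 1.7900
σ = √Var(X) = 1.3379

(b) Point probability using PMF:
P(X = 1) = 0.298859

(c) Cumulative probability using CDF:
P(X ≤ 4) = F(4) = 0.964312

(d) Range probability:
P(1 ≤ X ≤ 4) = P(X ≤ 4) - P(X ≤ 0)
                   = F(4) - F(0)
                   = 0.964312 - 0.166960
                   = 0.797352

This means approximately 79.7% of outcomes fall in the interval [1, 4].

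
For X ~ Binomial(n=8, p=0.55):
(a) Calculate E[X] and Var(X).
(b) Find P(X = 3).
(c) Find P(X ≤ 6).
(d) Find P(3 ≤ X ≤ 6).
(a) E[X] = 4.4000, Var(X) = 1.9800
(b) P(X = 3) = 0.171925
(c) P(X ≤ 6) = 0.936819
(d) P(3 ≤ X ≤ 6) = 0.848363

We have X ~ Binomial(n=8, p=0.55).

(a) Moments:
E[X] = 4.4000
Var(X) = 1.9800
σ = √Var(X) = 1.4071

(b) Point probability using PMF:
P(X = 3) = 0.171925

(c) Cumulative probability using CDF:
P(X ≤ 6) = F(6) = 0.936819

(d) Range probability:
P(3 ≤ X ≤ 6) = P(X ≤ 6) - P(X ≤ 2)
                   = F(6) - F(2)
                   = 0.936819 - 0.088456
                   = 0.848363

This means approximately 84.8% of outcomes fall in the interval [3, 6].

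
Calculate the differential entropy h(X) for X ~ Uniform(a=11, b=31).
2.9957 nats

We have X ~ Uniform(a=11, b=31).

The differential entropy measures the uncertainty or information content of the distribution.

For a Uniform distribution with a=11, b=31:
h(X) = 2.9957 nats

(In bits, this would be 4.3219 bits.)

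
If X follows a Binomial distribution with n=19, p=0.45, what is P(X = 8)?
0.177055

We have X ~ Binomial(n=19, p=0.45).

For a Binomial distribution, the PMF gives us the probability of each outcome.

Using the PMF formula:
P(X = 8) = 0.177055

Rounded to 4 decimal places: 0.1771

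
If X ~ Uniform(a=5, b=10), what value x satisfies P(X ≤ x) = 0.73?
8.6500

We have X ~ Uniform(a=5, b=10).

We want to find x such that P(X ≤ x) = 0.73.

This is the 73rd percentile, which means 73% of values fall below this point.

Using the inverse CDF (quantile function):
x = F⁻¹(0.73) = 8.6500

Verification: P(X ≤ 8.6500) = 0.73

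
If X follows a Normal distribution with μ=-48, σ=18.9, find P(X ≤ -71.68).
0.105119

We have X ~ Normal(μ=-48, σ=18.9).

The CDF gives us P(X ≤ k).

Using the CDF:
P(X ≤ -71.68) = 0.105119

This means there's approximately a 10.5% chance that X is at most -71.68.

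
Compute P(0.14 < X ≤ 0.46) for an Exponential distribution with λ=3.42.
0.412146

We have X ~ Exponential(λ=3.42).

To find P(0.14 < X ≤ 0.46), we use:
P(0.14 < X ≤ 0.46) = P(X ≤ 0.46) - P(X ≤ 0.14)
                 = F(0.46) - F(0.14)
                 = 0.792619 - 0.380474
                 = 0.412146

So there's approximately a 41.2% chance that X falls in this range.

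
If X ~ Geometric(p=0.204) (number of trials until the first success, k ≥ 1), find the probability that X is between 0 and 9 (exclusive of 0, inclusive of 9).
0.871703

We have X ~ Geometric(p=0.204) (number of trials until the first success, k ≥ 1).

To find P(0 < X ≤ 9), we use:
P(0 < X ≤ 9) = P(X ≤ 9) - P(X ≤ 0)
                 = F(9) - F(0)
                 = 0.871703 - 0.000000
                 = 0.871703

So there's approximately a 87.2% chance that X falls in this range.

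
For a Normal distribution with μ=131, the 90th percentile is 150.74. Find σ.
σ = 15.4032

For X ~ Normal(μ, σ), the p-th percentile satisfies x = μ + z_p × σ,
where z_p = Φ⁻¹(p) is the standard normal quantile.

Step 1: z_{0.9} = Φ⁻¹(0.9) = 1.2816

Step 2: Solve for σ:
150.74 = 131 + 1.2816 × σ
σ = (150.74 - 131) / 1.2816
σ = 19.74 / 1.2816
σ = 15.4032

Verification: μ + z × σ = 131 + 1.2816 × 15.4032 = 150.74 ✓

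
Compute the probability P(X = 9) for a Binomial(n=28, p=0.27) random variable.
0.133257

We have X ~ Binomial(n=28, p=0.27).

For a Binomial distribution, the PMF gives us the probability of each outcome.

Using the PMF formula:
P(X = 9) = 0.133257

Rounded to 4 decimal places: 0.1333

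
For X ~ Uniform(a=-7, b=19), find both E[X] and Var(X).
E[X] = 6.0000, Var(X) = 56.3333

We have X ~ Uniform(a=-7, b=19).

For a Uniform distribution with a=-7, b=19:

Expected value:
E[X] = 6.0000

Variance:
Var(X) = 56.3333

Standard deviation:
σ = √Var(X) = 7.5056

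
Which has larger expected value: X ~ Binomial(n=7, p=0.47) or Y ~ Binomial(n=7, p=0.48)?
Y has larger mean (3.3600 > 3.2900)

Compute the expected value for each distribution:

X ~ Binomial(n=7, p=0.47):
E[X] = 3.2900

Y ~ Binomial(n=7, p=0.48):
E[Y] = 3.3600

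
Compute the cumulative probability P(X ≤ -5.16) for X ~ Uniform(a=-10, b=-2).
0.605000

We have X ~ Uniform(a=-10, b=-2).

The CDF gives us P(X ≤ k).

Using the CDF:
P(X ≤ -5.16) = 0.605000

This means there's approximately a 60.5% chance that X is at most -5.16.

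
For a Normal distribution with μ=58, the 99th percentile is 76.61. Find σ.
σ = 7.9997

For X ~ Normal(μ, σ), the p-th percentile satisfies x = μ + z_p × σ,
where z_p = Φ⁻¹(p) is the standard normal quantile.

Step 1: z_{0.99} = Φ⁻¹(0.99) = 2.3263

Step 2: Solve for σ:
76.61 = 58 + 2.3263 × σ
σ = (76.61 - 58) / 2.3263
σ = 18.61 / 2.3263
σ = 7.9997

Verification: μ + z × σ = 58 + 2.3263 × 7.9997 = 76.61 ✓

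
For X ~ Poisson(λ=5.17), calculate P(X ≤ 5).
0.586159

We have X ~ Poisson(λ=5.17).

The CDF gives us P(X ≤ k).

Using the CDF:
P(X ≤ 5) = 0.586159

This means there's approximately a 58.6% chance that X is at most 5.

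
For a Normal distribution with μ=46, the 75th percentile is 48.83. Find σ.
σ = 4.1958

For X ~ Normal(μ, σ), the p-th percentile satisfies x = μ + z_p × σ,
where z_p = Φ⁻¹(p) is the standard normal quantile.

Step 1: z_{0.75} = Φ⁻¹(0.75) = 0.6745

Step 2: Solve for σ:
48.83 = 46 + 0.6745 × σ
σ = (48.83 - 46) / 0.6745
σ = 2.83 / 0.6745
σ = 4.1958

Verification: μ + z × σ = 46 + 0.6745 × 4.1958 = 48.83 ✓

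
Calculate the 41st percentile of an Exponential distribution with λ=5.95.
0.0887

We have X ~ Exponential(λ=5.95).

We want to find x such that P(X ≤ x) = 0.41.

This is the 41st percentile, which means 41% of values fall below this point.

Using the inverse CDF (quantile function):
x = F⁻¹(0.41) = 0.0887

Verification: P(X ≤ 0.0887) = 0.41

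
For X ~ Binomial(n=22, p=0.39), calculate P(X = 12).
0.057114

We have X ~ Binomial(n=22, p=0.39).

For a Binomial distribution, the PMF gives us the probability of each outcome.

Using the PMF formula:
P(X = 12) = 0.057114

Rounded to 4 decimal places: 0.0571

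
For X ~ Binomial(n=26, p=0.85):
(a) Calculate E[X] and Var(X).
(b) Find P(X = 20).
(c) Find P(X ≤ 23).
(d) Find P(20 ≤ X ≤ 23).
(a) E[X] = 22.1000, Var(X) = 3.3150
(b) P(X = 20) = 0.101645
(c) P(X ≤ 23) = 0.770359
(d) P(20 ≤ X ≤ 23) = 0.687032

We have X ~ Binomial(n=26, p=0.85).

(a) Moments:
E[X] = 22.1000
Var(X) = 3.3150
σ = √Var(X) = 1.8207

(b) Point probability using PMF:
P(X = 20) = 0.101645

(c) Cumulative probability using CDF:
P(X ≤ 23) = F(23) = 0.770359

(d) Range probability:
P(20 ≤ X ≤ 23) = P(X ≤ 23) - P(X ≤ 19)
                   = F(23) - F(19)
                   = 0.770359 - 0.083327
                   = 0.687032

This means approximately 68.7% of outcomes fall in the interval [20, 23].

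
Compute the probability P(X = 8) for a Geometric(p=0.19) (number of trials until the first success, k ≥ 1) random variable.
0.043466

We have X ~ Geometric(p=0.19) (number of trials until the first success, k ≥ 1).

For a Geometric distribution, the PMF gives us the probability of each outcome.

Using the PMF formula:
P(X = 8) = 0.043466

Rounded to 4 decimal places: 0.0435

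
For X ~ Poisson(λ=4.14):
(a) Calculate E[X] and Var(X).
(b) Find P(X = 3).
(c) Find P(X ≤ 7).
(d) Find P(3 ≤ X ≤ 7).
(a) E[X] = 4.1400, Var(X) = 4.1400
(b) P(X = 3) = 0.188309
(c) P(X ≤ 7) = 0.940090
(d) P(3 ≤ X ≤ 7) = 0.721791

We have X ~ Poisson(λ=4.14).

(a) Moments:
E[X] = 4.1400
Var(X) = 4.1400
σ = √Var(X) = 2.0347

(b) Point probability using PMF:
P(X = 3) = 0.188309

(c) Cumulative probability using CDF:
P(X ≤ 7) = F(7) = 0.940090

(d) Range probability:
P(3 ≤ X ≤ 7) = P(X ≤ 7) - P(X ≤ 2)
                   = F(7) - F(2)
                   = 0.940090 - 0.218299
                   = 0.721791

This means approximately 72.2% of outcomes fall in the interval [3, 7].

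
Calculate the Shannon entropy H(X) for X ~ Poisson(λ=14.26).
2.7416 nats

We have X ~ Poisson(λ=14.26).

The Shannon entropy measures the uncertainty or information content of the distribution.

For a Poisson distribution with λ=14.26:
H(X) = 2.7416 nats

(In bits, this would be 3.9553 bits.)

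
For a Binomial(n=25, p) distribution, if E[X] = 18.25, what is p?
p = 0.73

For a Binomial(n, p) distribution:
E[X] = n × p

Given n = 25 and E[X] = 18.25:
18.25 = 25 × p
p = 18.25 / 25 = 0.73

Verification: Binomial(25, 0.73) has E[X] = 18.25 ✓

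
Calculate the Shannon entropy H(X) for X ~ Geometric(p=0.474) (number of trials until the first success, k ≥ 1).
1.4595 nats

We have X ~ Geometric(p=0.474) (number of trials until the first success, k ≥ 1).

The Shannon entropy measures the uncertainty or information content of the distribution.

For a Geometric distribution with p=0.474 (number of trials until the first success, k ≥ 1):
H(X) = 1.4595 nats

(In bits, this would be 2.1056 bits.)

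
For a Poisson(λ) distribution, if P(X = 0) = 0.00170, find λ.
λ = 6.3771

For a Poisson(λ) distribution, the PMF at 0 is:
P(X = 0) = λ^0 e^(-λ) / 0! = e^(-λ)

Given P(X = 0) = 0.00170:
e^(-λ) = 0.00170
-λ = ln(0.00170)
λ = -ln(0.00170) = 6.3771

Verification: e^(-6.3771) = 0.00170 ✓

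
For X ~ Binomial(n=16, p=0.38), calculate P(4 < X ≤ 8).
0.681830

We have X ~ Binomial(n=16, p=0.38).

To find P(4 < X ≤ 8), we use:
P(4 < X ≤ 8) = P(X ≤ 8) - P(X ≤ 4)
                 = F(8) - F(4)
                 = 0.892372 - 0.210542
                 = 0.681830

So there's approximately a 68.2% chance that X falls in this range.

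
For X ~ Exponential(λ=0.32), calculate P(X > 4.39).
0.245416

We have X ~ Exponential(λ=0.32).

P(X > 4.39) = 1 - P(X ≤ 4.39)
                = 1 - F(4.39)
                = 1 - 0.754584
                = 0.245416

So there's approximately a 24.5% chance that X exceeds 4.39.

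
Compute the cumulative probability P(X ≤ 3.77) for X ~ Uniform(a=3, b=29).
0.029615

We have X ~ Uniform(a=3, b=29).

The CDF gives us P(X ≤ k).

Using the CDF:
P(X ≤ 3.77) = 0.029615

This means there's approximately a 3.0% chance that X is at most 3.77.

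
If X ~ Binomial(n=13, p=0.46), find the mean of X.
5.9800

We have X ~ Binomial(n=13, p=0.46).

For a Binomial distribution with n=13, p=0.46:
E[X] = 5.9800

This is the expected (average) value of X.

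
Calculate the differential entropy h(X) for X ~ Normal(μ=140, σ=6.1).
3.2272 nats

We have X ~ Normal(μ=140, σ=6.1).

The differential entropy measures the uncertainty or information content of the distribution.

For a Normal distribution with μ=140, σ=6.1:
h(X) = 3.2272 nats

(In bits, this would be 4.6559 bits.)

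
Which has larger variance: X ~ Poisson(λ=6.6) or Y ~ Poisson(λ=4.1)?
X has larger variance (6.6000 > 4.1000)

Compute the variance for each distribution:

X ~ Poisson(λ=6.6):
Var(X) = 6.6000

Y ~ Poisson(λ=4.1):
Var(Y) = 4.1000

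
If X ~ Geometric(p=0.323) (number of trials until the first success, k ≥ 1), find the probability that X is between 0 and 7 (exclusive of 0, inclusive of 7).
0.934819

We have X ~ Geometric(p=0.323) (number of trials until the first success, k ≥ 1).

To find P(0 < X ≤ 7), we use:
P(0 < X ≤ 7) = P(X ≤ 7) - P(X ≤ 0)
                 = F(7) - F(0)
                 = 0.934819 - 0.000000
                 = 0.934819

So there's approximately a 93.5% chance that X falls in this range.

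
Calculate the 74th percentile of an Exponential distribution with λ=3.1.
0.4345

We have X ~ Exponential(λ=3.1).

We want to find x such that P(X ≤ x) = 0.74.

This is the 74th percentile, which means 74% of values fall below this point.

Using the inverse CDF (quantile function):
x = F⁻¹(0.74) = 0.4345

Verification: P(X ≤ 0.4345) = 0.74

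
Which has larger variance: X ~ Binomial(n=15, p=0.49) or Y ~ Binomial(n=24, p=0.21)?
Y has larger variance (3.9816 > 3.7485)

Compute the variance for each distribution:

X ~ Binomial(n=15, p=0.49):
Var(X) = 3.7485

Y ~ Binomial(n=24, p=0.21):
Var(Y) = 3.9816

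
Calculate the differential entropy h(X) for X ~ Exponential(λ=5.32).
-0.6715 nats

We have X ~ Exponential(λ=5.32).

The differential entropy measures the uncertainty or information content of the distribution.

For an Exponential distribution with λ=5.32:
h(X) = -0.6715 nats

(In bits, this would be -0.9687 bits.)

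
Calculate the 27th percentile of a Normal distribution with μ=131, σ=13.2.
122.9109

We have X ~ Normal(μ=131, σ=13.2).

We want to find x such that P(X ≤ x) = 0.27.

This is the 27th percentile, which means 27% of values fall below this point.

Using the inverse CDF (quantile function):
x = F⁻¹(0.27) = 122.9109

Verification: P(X ≤ 122.9109) = 0.27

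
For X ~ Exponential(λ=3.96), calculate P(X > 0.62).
0.085846

We have X ~ Exponential(λ=3.96).

P(X > 0.62) = 1 - P(X ≤ 0.62)
                = 1 - F(0.62)
                = 1 - 0.914154
                = 0.085846

So there's approximately a 8.6% chance that X exceeds 0.62.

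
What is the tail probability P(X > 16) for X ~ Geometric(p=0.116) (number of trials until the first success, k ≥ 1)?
0.139071

We have X ~ Geometric(p=0.116) (number of trials until the first success, k ≥ 1).

P(X > 16) = 1 - P(X ≤ 16)
                = 1 - F(16)
                = 1 - 0.860929
                = 0.139071

So there's approximately a 13.9% chance that X exceeds 16.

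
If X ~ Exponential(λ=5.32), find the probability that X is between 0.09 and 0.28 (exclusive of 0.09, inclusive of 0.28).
0.394064

We have X ~ Exponential(λ=5.32).

To find P(0.09 < X ≤ 0.28), we use:
P(0.09 < X ≤ 0.28) = P(X ≤ 0.28) - P(X ≤ 0.09)
                 = F(0.28) - F(0.09)
                 = 0.774537 - 0.380474
                 = 0.394064

So there's approximately a 39.4% chance that X falls in this range.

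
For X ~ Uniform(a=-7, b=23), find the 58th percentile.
10.4000

We have X ~ Uniform(a=-7, b=23).

We want to find x such that P(X ≤ x) = 0.58.

This is the 58th percentile, which means 58% of values fall below this point.

Using the inverse CDF (quantile function):
x = F⁻¹(0.58) = 10.4000

Verification: P(X ≤ 10.4000) = 0.58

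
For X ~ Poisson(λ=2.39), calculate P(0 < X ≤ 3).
0.689181

We have X ~ Poisson(λ=2.39).

To find P(0 < X ≤ 3), we use:
P(0 < X ≤ 3) = P(X ≤ 3) - P(X ≤ 0)
                 = F(3) - F(0)
                 = 0.780810 - 0.091630
                 = 0.689181

So there's approximately a 68.9% chance that X falls in this range.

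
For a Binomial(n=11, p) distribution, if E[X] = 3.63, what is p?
p = 0.33

For a Binomial(n, p) distribution:
E[X] = n × p

Given n = 11 and E[X] = 3.63:
3.63 = 11 × p
p = 3.63 / 11 = 0.33

Verification: Binomial(11, 0.33) has E[X] = 3.63 ✓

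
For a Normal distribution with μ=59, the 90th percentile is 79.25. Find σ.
σ = 15.8012

For X ~ Normal(μ, σ), the p-th percentile satisfies x = μ + z_p × σ,
where z_p = Φ⁻¹(p) is the standard normal quantile.

Step 1: z_{0.9} = Φ⁻¹(0.9) = 1.2816

Step 2: Solve for σ:
79.25 = 59 + 1.2816 × σ
σ = (79.25 - 59) / 1.2816
σ = 20.25 / 1.2816
σ = 15.8012

Verification: μ + z × σ = 59 + 1.2816 × 15.8012 = 79.25 ✓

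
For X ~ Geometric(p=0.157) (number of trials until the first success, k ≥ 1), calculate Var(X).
34.2002

We have X ~ Geometric(p=0.157) (number of trials until the first success, k ≥ 1).

For a Geometric distribution with p=0.157 (number of trials until the first success, k ≥ 1):
Var(X) = 34.2002

The variance measures the spread of the distribution around the mean.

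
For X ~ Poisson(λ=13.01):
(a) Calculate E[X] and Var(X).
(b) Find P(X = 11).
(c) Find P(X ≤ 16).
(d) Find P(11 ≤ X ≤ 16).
(a) E[X] = 13.0100, Var(X) = 13.0100
(b) P(X = 11) = 0.101327
(c) P(X ≤ 16) = 0.834773
(d) P(11 ≤ X ≤ 16) = 0.583949

We have X ~ Poisson(λ=13.01).

(a) Moments:
E[X] = 13.0100
Var(X) = 13.0100
σ = √Var(X) = 3.6069

(b) Point probability using PMF:
P(X = 11) = 0.101327

(c) Cumulative probability using CDF:
P(X ≤ 16) = F(16) = 0.834773

(d) Range probability:
P(11 ≤ X ≤ 16) = P(X ≤ 16) - P(X ≤ 10)
                   = F(16) - F(10)
                   = 0.834773 - 0.250824
                   = 0.583949

This means approximately 58.4% of outcomes fall in the interval [11, 16].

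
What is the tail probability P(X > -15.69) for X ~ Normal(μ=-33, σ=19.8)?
0.190993

We have X ~ Normal(μ=-33, σ=19.8).

P(X > -15.69) = 1 - P(X ≤ -15.69)
                = 1 - F(-15.69)
                = 1 - 0.809007
                = 0.190993

So there's approximately a 19.1% chance that X exceeds -15.69.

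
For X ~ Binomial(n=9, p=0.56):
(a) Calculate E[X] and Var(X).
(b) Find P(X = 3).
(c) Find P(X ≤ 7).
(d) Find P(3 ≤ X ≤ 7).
(a) E[X] = 5.0400, Var(X) = 2.2176
(b) P(X = 3) = 0.107043
(c) P(X ≤ 7) = 0.956284
(d) P(3 ≤ X ≤ 7) = 0.912540

We have X ~ Binomial(n=9, p=0.56).

(a) Moments:
E[X] = 5.0400
Var(X) = 2.2176
σ = √Var(X) = 1.4892

(b) Point probability using PMF:
P(X = 3) = 0.107043

(c) Cumulative probability using CDF:
P(X ≤ 7) = F(7) = 0.956284

(d) Range probability:
P(3 ≤ X ≤ 7) = P(X ≤ 7) - P(X ≤ 2)
                   = F(7) - F(2)
                   = 0.956284 - 0.043744
                   = 0.912540

This means approximately 91.3% of outcomes fall in the interval [3, 7].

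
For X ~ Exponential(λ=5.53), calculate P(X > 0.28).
0.212588

We have X ~ Exponential(λ=5.53).

P(X > 0.28) = 1 - P(X ≤ 0.28)
                = 1 - F(0.28)
                = 1 - 0.787412
                = 0.212588

So there's approximately a 21.3% chance that X exceeds 0.28.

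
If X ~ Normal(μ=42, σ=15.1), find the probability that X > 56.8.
0.163510

We have X ~ Normal(μ=42, σ=15.1).

P(X > 56.8) = 1 - P(X ≤ 56.8)
                = 1 - F(56.8)
                = 1 - 0.836490
                = 0.163510

So there's approximately a 16.4% chance that X exceeds 56.8.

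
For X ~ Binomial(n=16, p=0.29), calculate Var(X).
3.2944

We have X ~ Binomial(n=16, p=0.29).

For a Binomial distribution with n=16, p=0.29:
Var(X) = 3.2944

The variance measures the spread of the distribution around the mean.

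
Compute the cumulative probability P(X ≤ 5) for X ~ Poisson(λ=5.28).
0.566954

We have X ~ Poisson(λ=5.28).

The CDF gives us P(X ≤ k).

Using the CDF:
P(X ≤ 5) = 0.566954

This means there's approximately a 56.7% chance that X is at most 5.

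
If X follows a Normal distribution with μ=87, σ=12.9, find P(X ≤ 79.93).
0.291825

We have X ~ Normal(μ=87, σ=12.9).

The CDF gives us P(X ≤ k).

Using the CDF:
P(X ≤ 79.93) = 0.291825

This means there's approximately a 29.2% chance that X is at most 79.93.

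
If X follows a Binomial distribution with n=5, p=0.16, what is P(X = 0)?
0.418212

We have X ~ Binomial(n=5, p=0.16).

For a Binomial distribution, the PMF gives us the probability of each outcome.

Using the PMF formula:
P(X = 0) = 0.418212

Rounded to 4 decimal places: 0.4182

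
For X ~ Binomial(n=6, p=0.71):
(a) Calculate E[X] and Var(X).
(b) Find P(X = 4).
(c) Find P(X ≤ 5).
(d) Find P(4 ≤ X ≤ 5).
(a) E[X] = 4.2600, Var(X) = 1.2354
(b) P(X = 4) = 0.320568
(c) P(X ≤ 5) = 0.871900
(d) P(4 ≤ X ≤ 5) = 0.634504

We have X ~ Binomial(n=6, p=0.71).

(a) Moments:
E[X] = 4.2600
Var(X) = 1.2354
σ = √Var(X) = 1.1115

(b) Point probability using PMF:
P(X = 4) = 0.320568

(c) Cumulative probability using CDF:
P(X ≤ 5) = F(5) = 0.871900

(d) Range probability:
P(4 ≤ X ≤ 5) = P(X ≤ 5) - P(X ≤ 3)
                   = F(5) - F(3)
                   = 0.871900 - 0.237395
                   = 0.634504

This means approximately 63.5% of outcomes fall in the interval [4, 5].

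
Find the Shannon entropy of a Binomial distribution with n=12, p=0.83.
1.6472 nats

We have X ~ Binomial(n=12, p=0.83).

The Shannon entropy measures the uncertainty or information content of the distribution.

For a Binomial distribution with n=12, p=0.83:
H(X) = 1.6472 nats

(In bits, this would be 2.3764 bits.)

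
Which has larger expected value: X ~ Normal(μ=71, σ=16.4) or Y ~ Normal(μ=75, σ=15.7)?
Y has larger mean (75.0000 > 71.0000)

Compute the expected value for each distribution:

X ~ Normal(μ=71, σ=16.4):
E[X] = 71.0000

Y ~ Normal(μ=75, σ=15.7):
E[Y] = 75.0000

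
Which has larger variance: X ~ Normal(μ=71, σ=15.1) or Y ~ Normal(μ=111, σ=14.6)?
X has larger variance (228.0100 > 213.1600)

Compute the variance for each distribution:

X ~ Normal(μ=71, σ=15.1):
Var(X) = 228.0100

Y ~ Normal(μ=111, σ=14.6):
Var(Y) = 213.1600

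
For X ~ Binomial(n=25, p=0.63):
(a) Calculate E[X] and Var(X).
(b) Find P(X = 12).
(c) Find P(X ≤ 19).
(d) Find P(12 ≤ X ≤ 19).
(a) E[X] = 15.7500, Var(X) = 5.8275
(b) P(X = 12) = 0.049515
(c) P(X ≤ 19) = 0.944137
(d) P(12 ≤ X ≤ 19) = 0.902907

We have X ~ Binomial(n=25, p=0.63).

(a) Moments:
E[X] = 15.7500
Var(X) = 5.8275
σ = √Var(X) = 2.4140

(b) Point probability using PMF:
P(X = 12) = 0.049515

(c) Cumulative probability using CDF:
P(X ≤ 19) = F(19) = 0.944137

(d) Range probability:
P(12 ≤ X ≤ 19) = P(X ≤ 19) - P(X ≤ 11)
                   = F(19) - F(11)
                   = 0.944137 - 0.041230
                   = 0.902907

This means approximately 90.3% of outcomes fall in the interval [12, 19].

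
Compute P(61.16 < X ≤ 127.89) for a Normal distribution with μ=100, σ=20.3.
0.887408

We have X ~ Normal(μ=100, σ=20.3).

To find P(61.16 < X ≤ 127.89), we use:
P(61.16 < X ≤ 127.89) = P(X ≤ 127.89) - P(X ≤ 61.16)
                 = F(127.89) - F(61.16)
                 = 0.915262 - 0.027855
                 = 0.887408

So there's approximately a 88.7% chance that X falls in this range.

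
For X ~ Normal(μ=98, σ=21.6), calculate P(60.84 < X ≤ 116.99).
0.767662

We have X ~ Normal(μ=98, σ=21.6).

To find P(60.84 < X ≤ 116.99), we use:
P(60.84 < X ≤ 116.99) = P(X ≤ 116.99) - P(X ≤ 60.84)
                 = F(116.99) - F(60.84)
                 = 0.810345 - 0.042683
                 = 0.767662

So there's approximately a 76.8% chance that X falls in this range.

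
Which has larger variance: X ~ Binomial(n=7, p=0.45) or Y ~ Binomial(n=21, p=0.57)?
Y has larger variance (5.1471 > 1.7325)

Compute the variance for each distribution:

X ~ Binomial(n=7, p=0.45):
Var(X) = 1.7325

Y ~ Binomial(n=21, p=0.57):
Var(Y) = 5.1471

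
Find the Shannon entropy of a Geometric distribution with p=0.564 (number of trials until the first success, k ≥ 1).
1.2144 nats

We have X ~ Geometric(p=0.564) (number of trials until the first success, k ≥ 1).

The Shannon entropy measures the uncertainty or information content of the distribution.

For a Geometric distribution with p=0.564 (number of trials until the first success, k ≥ 1):
H(X) = 1.2144 nats

(In bits, this would be 1.7520 bits.)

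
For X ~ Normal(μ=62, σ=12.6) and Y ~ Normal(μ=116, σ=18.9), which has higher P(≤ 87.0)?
X has higher probability (P(X ≤ 87.0) = 0.9764 > P(Y ≤ 87.0) = 0.0625)

Compute P(≤ 87.0) for each distribution:

X ~ Normal(μ=62, σ=12.6):
P(X ≤ 87.0) = 0.9764

Y ~ Normal(μ=116, σ=18.9):
P(Y ≤ 87.0) = 0.0625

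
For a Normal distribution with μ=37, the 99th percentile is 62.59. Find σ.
σ = 11.0001

For X ~ Normal(μ, σ), the p-th percentile satisfies x = μ + z_p × σ,
where z_p = Φ⁻¹(p) is the standard normal quantile.

Step 1: z_{0.99} = Φ⁻¹(0.99) = 2.3263

Step 2: Solve for σ:
62.59 = 37 + 2.3263 × σ
σ = (62.59 - 37) / 2.3263
σ = 25.59 / 2.3263
σ = 11.0001

Verification: μ + z × σ = 37 + 2.3263 × 11.0001 = 62.59 ✓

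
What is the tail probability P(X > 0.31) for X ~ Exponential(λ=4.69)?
0.233657

We have X ~ Exponential(λ=4.69).

P(X > 0.31) = 1 - P(X ≤ 0.31)
                = 1 - F(0.31)
                = 1 - 0.766343
                = 0.233657

So there's approximately a 23.4% chance that X exceeds 0.31.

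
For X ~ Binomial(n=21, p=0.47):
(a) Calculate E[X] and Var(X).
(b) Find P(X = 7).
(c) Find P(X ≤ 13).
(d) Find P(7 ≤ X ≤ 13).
(a) E[X] = 9.8700, Var(X) = 5.2311
(b) P(X = 7) = 0.081293
(c) P(X ≤ 13) = 0.944062
(d) P(7 ≤ X ≤ 13) = 0.875389

We have X ~ Binomial(n=21, p=0.47).

(a) Moments:
E[X] = 9.8700
Var(X) = 5.2311
σ = √Var(X) = 2.2872

(b) Point probability using PMF:
P(X = 7) = 0.081293

(c) Cumulative probability using CDF:
P(X ≤ 13) = F(13) = 0.944062

(d) Range probability:
P(7 ≤ X ≤ 13) = P(X ≤ 13) - P(X ≤ 6)
                   = F(13) - F(6)
                   = 0.944062 - 0.068673
                   = 0.875389

This means approximately 87.5% of outcomes fall in the interval [7, 13].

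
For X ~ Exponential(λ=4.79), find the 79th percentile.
0.3258

We have X ~ Exponential(λ=4.79).

We want to find x such that P(X ≤ x) = 0.79.

This is the 79th percentile, which means 79% of values fall below this point.

Using the inverse CDF (quantile function):
x = F⁻¹(0.79) = 0.3258

Verification: P(X ≤ 0.3258) = 0.79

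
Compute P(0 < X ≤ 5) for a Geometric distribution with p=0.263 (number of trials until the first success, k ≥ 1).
0.782561

We have X ~ Geometric(p=0.263) (number of trials until the first success, k ≥ 1).

To find P(0 < X ≤ 5), we use:
P(0 < X ≤ 5) = P(X ≤ 5) - P(X ≤ 0)
                 = F(5) - F(0)
                 = 0.782561 - 0.000000
                 = 0.782561

So there's approximately a 78.3% chance that X falls in this range.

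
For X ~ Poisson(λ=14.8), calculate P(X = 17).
0.082380

We have X ~ Poisson(λ=14.8).

For a Poisson distribution, the PMF gives us the probability of each outcome.

Using the PMF formula:
P(X = 17) = 0.082380

Rounded to 4 decimal places: 0.0824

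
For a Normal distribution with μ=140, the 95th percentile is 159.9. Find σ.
σ = 12.0983

For X ~ Normal(μ, σ), the p-th percentile satisfies x = μ + z_p × σ,
where z_p = Φ⁻¹(p) is the standard normal quantile.

Step 1: z_{0.95} = Φ⁻¹(0.95) = 1.6449

Step 2: Solve for σ:
159.9 = 140 + 1.6449 × σ
σ = (159.9 - 140) / 1.6449
σ = 19.90 / 1.6449
σ = 12.0983

Verification: μ + z × σ = 140 + 1.6449 × 12.0983 = 159.90 ✓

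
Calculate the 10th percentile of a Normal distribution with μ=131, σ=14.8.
112.0330

We have X ~ Normal(μ=131, σ=14.8).

We want to find x such that P(X ≤ x) = 0.1.

This is the 10th percentile, which means 10% of values fall below this point.

Using the inverse CDF (quantile function):
x = F⁻¹(0.1) = 112.0330

Verification: P(X ≤ 112.0330) = 0.1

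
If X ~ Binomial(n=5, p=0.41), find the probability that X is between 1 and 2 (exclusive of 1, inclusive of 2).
0.345242

We have X ~ Binomial(n=5, p=0.41).

To find P(1 < X ≤ 2), we use:
P(1 < X ≤ 2) = P(X ≤ 2) - P(X ≤ 1)
                 = F(2) - F(1)
                 = 0.665140 - 0.319898
                 = 0.345242

So there's approximately a 34.5% chance that X falls in this range.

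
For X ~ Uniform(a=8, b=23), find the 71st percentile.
18.6500

We have X ~ Uniform(a=8, b=23).

We want to find x such that P(X ≤ x) = 0.71.

This is the 71st percentile, which means 71% of values fall below this point.

Using the inverse CDF (quantile function):
x = F⁻¹(0.71) = 18.6500

Verification: P(X ≤ 18.6500) = 0.71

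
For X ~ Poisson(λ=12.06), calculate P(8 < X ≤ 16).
0.744283

We have X ~ Poisson(λ=12.06).

To find P(8 < X ≤ 16), we use:
P(8 < X ≤ 16) = P(X ≤ 16) - P(X ≤ 8)
                 = F(16) - F(8)
                 = 0.895419 - 0.151136
                 = 0.744283

So there's approximately a 74.4% chance that X falls in this range.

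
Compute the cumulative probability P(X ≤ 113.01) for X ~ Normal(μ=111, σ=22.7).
0.535279

We have X ~ Normal(μ=111, σ=22.7).

The CDF gives us P(X ≤ k).

Using the CDF:
P(X ≤ 113.01) = 0.535279

This means there's approximately a 53.5% chance that X is at most 113.01.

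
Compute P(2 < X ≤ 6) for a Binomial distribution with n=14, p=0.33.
0.746795

We have X ~ Binomial(n=14, p=0.33).

To find P(2 < X ≤ 6), we use:
P(2 < X ≤ 6) = P(X ≤ 6) - P(X ≤ 2)
                 = F(6) - F(2)
                 = 0.856887 - 0.110092
                 = 0.746795

So there's approximately a 74.7% chance that X falls in this range.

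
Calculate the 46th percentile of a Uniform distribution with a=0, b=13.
5.9800

We have X ~ Uniform(a=0, b=13).

We want to find x such that P(X ≤ x) = 0.46.

This is the 46th percentile, which means 46% of values fall below this point.

Using the inverse CDF (quantile function):
x = F⁻¹(0.46) = 5.9800

Verification: P(X ≤ 5.9800) = 0.46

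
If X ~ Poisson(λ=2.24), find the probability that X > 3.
0.188569

We have X ~ Poisson(λ=2.24).

P(X > 3) = 1 - P(X ≤ 3)
                = 1 - F(3)
                = 1 - 0.811431
                = 0.188569

So there's approximately a 18.9% chance that X exceeds 3.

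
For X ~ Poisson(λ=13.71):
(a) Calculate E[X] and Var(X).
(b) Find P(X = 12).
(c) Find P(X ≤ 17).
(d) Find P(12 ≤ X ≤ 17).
(a) E[X] = 13.7100, Var(X) = 13.7100
(b) P(X = 12) = 0.102314
(c) P(X ≤ 17) = 0.847219
(d) P(12 ≤ X ≤ 17) = 0.561960

We have X ~ Poisson(λ=13.71).

(a) Moments:
E[X] = 13.7100
Var(X) = 13.7100
σ = √Var(X) = 3.7027

(b) Point probability using PMF:
P(X = 12) = 0.102314

(c) Cumulative probability using CDF:
P(X ≤ 17) = F(17) = 0.847219

(d) Range probability:
P(12 ≤ X ≤ 17) = P(X ≤ 17) - P(X ≤ 11)
                   = F(17) - F(11)
                   = 0.847219 - 0.285260
                   = 0.561960

This means approximately 56.2% of outcomes fall in the interval [12, 17].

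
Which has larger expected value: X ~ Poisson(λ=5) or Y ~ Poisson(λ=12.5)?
Y has larger mean (12.5000 > 5.0000)

Compute the expected value for each distribution:

X ~ Poisson(λ=5):
E[X] = 5.0000

Y ~ Poisson(λ=12.5):
E[Y] = 12.5000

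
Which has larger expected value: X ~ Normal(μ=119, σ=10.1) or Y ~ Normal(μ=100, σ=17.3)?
X has larger mean (119.0000 > 100.0000)

Compute the expected value for each distribution:

X ~ Normal(μ=119, σ=10.1):
E[X] = 119.0000

Y ~ Normal(μ=100, σ=17.3):
E[Y] = 100.0000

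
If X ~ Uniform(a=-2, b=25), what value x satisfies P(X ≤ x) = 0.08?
0.1600

We have X ~ Uniform(a=-2, b=25).

We want to find x such that P(X ≤ x) = 0.08.

This is the 8th percentile, which means 8% of values fall below this point.

Using the inverse CDF (quantile function):
x = F⁻¹(0.08) = 0.1600

Verification: P(X ≤ 0.1600) = 0.08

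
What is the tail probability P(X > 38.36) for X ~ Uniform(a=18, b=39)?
0.030476

We have X ~ Uniform(a=18, b=39).

P(X > 38.36) = 1 - P(X ≤ 38.36)
                = 1 - F(38.36)
                = 1 - 0.969524
                = 0.030476

So there's approximately a 3.0% chance that X exceeds 38.36.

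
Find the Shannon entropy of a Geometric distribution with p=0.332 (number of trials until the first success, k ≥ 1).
1.9144 nats

We have X ~ Geometric(p=0.332) (number of trials until the first success, k ≥ 1).

The Shannon entropy measures the uncertainty or information content of the distribution.

For a Geometric distribution with p=0.332 (number of trials until the first success, k ≥ 1):
H(X) = 1.9144 nats

(In bits, this would be 2.7619 bits.)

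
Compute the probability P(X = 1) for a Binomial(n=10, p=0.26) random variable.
0.173005

We have X ~ Binomial(n=10, p=0.26).

For a Binomial distribution, the PMF gives us the probability of each outcome.

Using the PMF formula:
P(X = 1) = 0.173005

Rounded to 4 decimal places: 0.1730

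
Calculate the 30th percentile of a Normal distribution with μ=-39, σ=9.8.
-44.1391

We have X ~ Normal(μ=-39, σ=9.8).

We want to find x such that P(X ≤ x) = 0.3.

This is the 30th percentile, which means 30% of values fall below this point.

Using the inverse CDF (quantile function):
x = F⁻¹(0.3) = -44.1391

Verification: P(X ≤ -44.1391) = 0.3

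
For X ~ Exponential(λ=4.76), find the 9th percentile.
0.0198

We have X ~ Exponential(λ=4.76).

We want to find x such that P(X ≤ x) = 0.09.

This is the 9th percentile, which means 9% of values fall below this point.

Using the inverse CDF (quantile function):
x = F⁻¹(0.09) = 0.0198

Verification: P(X ≤ 0.0198) = 0.09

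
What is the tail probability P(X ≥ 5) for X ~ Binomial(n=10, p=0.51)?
0.647397

We have X ~ Binomial(n=10, p=0.51).

For discrete distributions, P(X ≥ 5) = 1 - P(X ≤ 4).

P(X ≤ 4) = 0.352603
P(X ≥ 5) = 1 - 0.352603 = 0.647397

So there's approximately a 64.7% chance that X is at least 5.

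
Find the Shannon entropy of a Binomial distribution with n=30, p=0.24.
2.2641 nats

We have X ~ Binomial(n=30, p=0.24).

The Shannon entropy measures the uncertainty or information content of the distribution.

For a Binomial distribution with n=30, p=0.24:
H(X) = 2.2641 nats

(In bits, this would be 3.2663 bits.)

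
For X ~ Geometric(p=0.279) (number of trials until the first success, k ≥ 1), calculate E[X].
3.5842

We have X ~ Geometric(p=0.279) (number of trials until the first success, k ≥ 1).

For a Geometric distribution with p=0.279 (number of trials until the first success, k ≥ 1):
E[X] = 3.5842

This is the expected (average) value of X.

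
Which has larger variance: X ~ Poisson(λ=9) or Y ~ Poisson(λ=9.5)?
Y has larger variance (9.5000 > 9.0000)

Compute the variance for each distribution:

X ~ Poisson(λ=9):
Var(X) = 9.0000

Y ~ Poisson(λ=9.5):
Var(Y) = 9.5000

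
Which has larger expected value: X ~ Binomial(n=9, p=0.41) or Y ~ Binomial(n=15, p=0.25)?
Y has larger mean (3.7500 > 3.6900)

Compute the expected value for each distribution:

X ~ Binomial(n=9, p=0.41):
E[X] = 3.6900

Y ~ Binomial(n=15, p=0.25):
E[Y] = 3.7500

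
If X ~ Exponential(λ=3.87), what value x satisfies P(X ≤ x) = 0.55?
0.2063

We have X ~ Exponential(λ=3.87).

We want to find x such that P(X ≤ x) = 0.55.

This is the 55th percentile, which means 55% of values fall below this point.

Using the inverse CDF (quantile function):
x = F⁻¹(0.55) = 0.2063

Verification: P(X ≤ 0.2063) = 0.55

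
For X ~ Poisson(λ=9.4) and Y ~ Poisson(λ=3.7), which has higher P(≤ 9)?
Y has higher probability (P(Y ≤ 9) = 0.9952 > P(X ≤ 9) = 0.5349)

Compute P(≤ 9) for each distribution:

X ~ Poisson(λ=9.4):
P(X ≤ 9) = 0.5349

Y ~ Poisson(λ=3.7):
P(Y ≤ 9) = 0.9952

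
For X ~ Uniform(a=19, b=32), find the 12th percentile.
20.5600

We have X ~ Uniform(a=19, b=32).

We want to find x such that P(X ≤ x) = 0.12.

This is the 12th percentile, which means 12% of values fall below this point.

Using the inverse CDF (quantile function):
x = F⁻¹(0.12) = 20.5600

Verification: P(X ≤ 20.5600) = 0.12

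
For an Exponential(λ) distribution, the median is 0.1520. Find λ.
λ = 4.5602

For X ~ Exponential(λ), the CDF is F(x) = 1 - e^(-λx).
The median m satisfies F(m) = 0.5:
1 - e^(-λm) = 0.5
e^(-λm) = 0.5
λm = ln(2)
m = ln(2) / λ

Given m = 0.1520:
λ = ln(2) / 0.1520 = 0.693147 / 0.1520 = 4.5602

Verification: ln(2) / 4.5602 = 0.1520 ✓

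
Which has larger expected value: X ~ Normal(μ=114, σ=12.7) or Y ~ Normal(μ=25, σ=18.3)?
X has larger mean (114.0000 > 25.0000)

Compute the expected value for each distribution:

X ~ Normal(μ=114, σ=12.7):
E[X] = 114.0000

Y ~ Normal(μ=25, σ=18.3):
E[Y] = 25.0000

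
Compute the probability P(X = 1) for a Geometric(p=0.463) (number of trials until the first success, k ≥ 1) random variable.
0.463000

We have X ~ Geometric(p=0.463) (number of trials until the first success, k ≥ 1).

For a Geometric distribution, the PMF gives us the probability of each outcome.

Using the PMF formula:
P(X = 1) = 0.463000

Rounded to 4 decimal places: 0.4630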